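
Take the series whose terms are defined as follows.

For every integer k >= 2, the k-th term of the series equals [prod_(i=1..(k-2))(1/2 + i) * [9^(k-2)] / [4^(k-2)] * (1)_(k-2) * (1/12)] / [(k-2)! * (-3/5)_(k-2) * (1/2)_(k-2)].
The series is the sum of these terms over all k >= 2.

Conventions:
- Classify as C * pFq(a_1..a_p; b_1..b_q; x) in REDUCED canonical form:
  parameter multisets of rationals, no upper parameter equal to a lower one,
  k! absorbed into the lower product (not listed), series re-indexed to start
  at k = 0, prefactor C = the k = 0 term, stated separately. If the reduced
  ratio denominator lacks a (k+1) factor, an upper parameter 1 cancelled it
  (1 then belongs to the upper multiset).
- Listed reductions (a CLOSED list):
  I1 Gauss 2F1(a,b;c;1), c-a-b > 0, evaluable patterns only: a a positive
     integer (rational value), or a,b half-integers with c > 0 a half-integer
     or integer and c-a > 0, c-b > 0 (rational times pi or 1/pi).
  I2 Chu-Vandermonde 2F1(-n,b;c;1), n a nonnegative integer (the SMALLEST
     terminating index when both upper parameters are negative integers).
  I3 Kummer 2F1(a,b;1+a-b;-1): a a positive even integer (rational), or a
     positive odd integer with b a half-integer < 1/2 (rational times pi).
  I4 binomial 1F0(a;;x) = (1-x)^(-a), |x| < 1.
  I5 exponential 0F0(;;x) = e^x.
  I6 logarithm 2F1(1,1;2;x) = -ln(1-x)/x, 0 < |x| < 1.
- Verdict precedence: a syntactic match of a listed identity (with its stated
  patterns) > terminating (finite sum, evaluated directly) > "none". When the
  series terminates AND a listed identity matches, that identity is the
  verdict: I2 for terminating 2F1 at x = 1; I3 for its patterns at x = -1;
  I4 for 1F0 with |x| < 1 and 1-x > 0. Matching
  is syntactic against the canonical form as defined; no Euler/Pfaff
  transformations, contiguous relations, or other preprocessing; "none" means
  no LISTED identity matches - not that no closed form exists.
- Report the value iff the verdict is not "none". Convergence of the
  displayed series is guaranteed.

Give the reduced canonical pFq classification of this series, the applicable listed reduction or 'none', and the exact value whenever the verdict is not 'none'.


x = 9/4 here; the reduced form reads 2F2, upper {1, 3/2}, lower {-3/5, 1/2}, C = 1/12. Verdict: no listed reduction: x = 9/4 and upper {1, 3/2} fail every I1-I6 pattern.

Key step: x = (9/4) and the two geometric factors (C = 1/12) combine into one argument.
Step ratio: r(k) = (9/4) * (k+1) (k+3/2) / [(k-3/5) (k+1/2) (k+1)] - rational in k, leading ratio (9/4); with t_0 = 1/12, classification follows.


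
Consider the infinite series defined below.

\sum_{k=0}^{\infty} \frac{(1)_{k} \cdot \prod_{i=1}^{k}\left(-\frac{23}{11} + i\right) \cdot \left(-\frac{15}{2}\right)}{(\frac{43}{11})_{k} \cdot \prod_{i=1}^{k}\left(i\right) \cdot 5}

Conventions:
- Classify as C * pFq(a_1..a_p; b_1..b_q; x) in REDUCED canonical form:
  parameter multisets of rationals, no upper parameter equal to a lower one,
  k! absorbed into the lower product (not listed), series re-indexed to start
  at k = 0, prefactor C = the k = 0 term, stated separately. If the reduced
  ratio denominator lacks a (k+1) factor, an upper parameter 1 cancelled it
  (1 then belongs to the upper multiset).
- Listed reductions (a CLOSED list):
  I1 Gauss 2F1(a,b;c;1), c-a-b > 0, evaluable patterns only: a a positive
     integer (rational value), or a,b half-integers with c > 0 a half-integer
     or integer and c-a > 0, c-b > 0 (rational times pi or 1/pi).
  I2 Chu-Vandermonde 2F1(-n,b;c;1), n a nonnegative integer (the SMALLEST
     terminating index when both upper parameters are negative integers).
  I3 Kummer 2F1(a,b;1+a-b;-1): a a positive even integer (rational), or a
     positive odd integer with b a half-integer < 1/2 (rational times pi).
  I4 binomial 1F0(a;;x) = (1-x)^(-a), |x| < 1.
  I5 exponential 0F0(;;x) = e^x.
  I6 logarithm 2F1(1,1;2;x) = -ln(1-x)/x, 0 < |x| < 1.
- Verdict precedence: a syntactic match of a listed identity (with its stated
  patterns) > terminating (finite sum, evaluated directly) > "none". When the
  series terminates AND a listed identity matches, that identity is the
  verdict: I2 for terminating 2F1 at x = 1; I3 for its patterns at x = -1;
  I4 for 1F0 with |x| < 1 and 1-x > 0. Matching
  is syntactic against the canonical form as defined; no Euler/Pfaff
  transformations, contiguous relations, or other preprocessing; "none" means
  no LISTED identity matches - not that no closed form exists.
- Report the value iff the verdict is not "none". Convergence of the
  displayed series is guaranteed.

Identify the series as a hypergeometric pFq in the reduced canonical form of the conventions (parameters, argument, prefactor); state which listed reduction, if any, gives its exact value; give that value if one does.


This is -\frac{3}{2} * 2F1(-\frac{12}{11}, 1; \frac{43}{11}; 1) in reduced canonical form. Verdict: this is the Gauss summation I1 (x = 1: the Gamma ratio telescopes since c-a-b = 4 > 0 and a = 1 in Z>0). Hence: -\frac{12}{11}.

Structural cue: with t_0 = -\frac{3}{2}, the constant factors (prefactor -3/2) combine into one prefactor.
Term ratio: r(k) = 1 * (k-\frac{12}{11}) (k+1) / [(k+\frac{43}{11}) (k+1)] - rational in k, leading ratio 1; with t_0 = -\frac{3}{2}, classification follows.


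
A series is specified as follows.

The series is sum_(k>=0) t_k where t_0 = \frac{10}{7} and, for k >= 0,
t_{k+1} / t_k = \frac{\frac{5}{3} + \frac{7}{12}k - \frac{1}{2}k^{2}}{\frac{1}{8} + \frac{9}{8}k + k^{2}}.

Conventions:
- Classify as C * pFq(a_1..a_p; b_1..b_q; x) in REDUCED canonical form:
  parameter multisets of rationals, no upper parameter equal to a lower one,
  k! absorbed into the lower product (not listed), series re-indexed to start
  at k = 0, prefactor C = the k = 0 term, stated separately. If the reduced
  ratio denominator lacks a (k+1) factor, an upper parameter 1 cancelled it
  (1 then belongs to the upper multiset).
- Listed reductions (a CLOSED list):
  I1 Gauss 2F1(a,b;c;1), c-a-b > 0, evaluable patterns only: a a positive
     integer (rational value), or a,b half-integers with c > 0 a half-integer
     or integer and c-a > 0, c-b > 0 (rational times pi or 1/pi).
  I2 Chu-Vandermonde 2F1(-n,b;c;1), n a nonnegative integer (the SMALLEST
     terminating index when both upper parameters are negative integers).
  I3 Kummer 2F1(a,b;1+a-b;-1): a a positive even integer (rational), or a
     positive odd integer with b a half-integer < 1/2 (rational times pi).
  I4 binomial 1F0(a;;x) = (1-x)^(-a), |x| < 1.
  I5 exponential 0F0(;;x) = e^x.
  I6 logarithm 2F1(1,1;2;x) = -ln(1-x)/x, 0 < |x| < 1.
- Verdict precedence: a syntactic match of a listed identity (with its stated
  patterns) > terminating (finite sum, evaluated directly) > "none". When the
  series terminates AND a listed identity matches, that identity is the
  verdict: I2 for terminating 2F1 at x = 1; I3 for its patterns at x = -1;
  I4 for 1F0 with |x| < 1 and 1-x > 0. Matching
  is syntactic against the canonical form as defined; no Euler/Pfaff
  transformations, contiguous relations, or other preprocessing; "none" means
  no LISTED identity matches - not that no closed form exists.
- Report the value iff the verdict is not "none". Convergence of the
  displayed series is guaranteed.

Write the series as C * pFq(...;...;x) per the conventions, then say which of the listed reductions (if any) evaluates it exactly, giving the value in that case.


x = -\frac{1}{2} here; the reduced form reads 2F1, upper {-\frac{5}{2}, \frac{4}{3}}, lower {\frac{1}{8}}, C = \frac{10}{7}. Verdict: none here - no I1-I6 shape fits x = -\frac{1}{2} with lower {\frac{1}{8}}.

Structural cue: t_0 being \frac{10}{7}, roots of the ratio polynomials (C = 10/7) are the negated parameters.
Adjacent-term ratio: r(k) = -\frac{1}{2} * (k-\frac{5}{2}) (k+\frac{4}{3}) / [(k+\frac{1}{8}) (k+1)] - poly over poly, x = -\frac{1}{2} from leading terms; C = \frac{10}{7} at k = 0.


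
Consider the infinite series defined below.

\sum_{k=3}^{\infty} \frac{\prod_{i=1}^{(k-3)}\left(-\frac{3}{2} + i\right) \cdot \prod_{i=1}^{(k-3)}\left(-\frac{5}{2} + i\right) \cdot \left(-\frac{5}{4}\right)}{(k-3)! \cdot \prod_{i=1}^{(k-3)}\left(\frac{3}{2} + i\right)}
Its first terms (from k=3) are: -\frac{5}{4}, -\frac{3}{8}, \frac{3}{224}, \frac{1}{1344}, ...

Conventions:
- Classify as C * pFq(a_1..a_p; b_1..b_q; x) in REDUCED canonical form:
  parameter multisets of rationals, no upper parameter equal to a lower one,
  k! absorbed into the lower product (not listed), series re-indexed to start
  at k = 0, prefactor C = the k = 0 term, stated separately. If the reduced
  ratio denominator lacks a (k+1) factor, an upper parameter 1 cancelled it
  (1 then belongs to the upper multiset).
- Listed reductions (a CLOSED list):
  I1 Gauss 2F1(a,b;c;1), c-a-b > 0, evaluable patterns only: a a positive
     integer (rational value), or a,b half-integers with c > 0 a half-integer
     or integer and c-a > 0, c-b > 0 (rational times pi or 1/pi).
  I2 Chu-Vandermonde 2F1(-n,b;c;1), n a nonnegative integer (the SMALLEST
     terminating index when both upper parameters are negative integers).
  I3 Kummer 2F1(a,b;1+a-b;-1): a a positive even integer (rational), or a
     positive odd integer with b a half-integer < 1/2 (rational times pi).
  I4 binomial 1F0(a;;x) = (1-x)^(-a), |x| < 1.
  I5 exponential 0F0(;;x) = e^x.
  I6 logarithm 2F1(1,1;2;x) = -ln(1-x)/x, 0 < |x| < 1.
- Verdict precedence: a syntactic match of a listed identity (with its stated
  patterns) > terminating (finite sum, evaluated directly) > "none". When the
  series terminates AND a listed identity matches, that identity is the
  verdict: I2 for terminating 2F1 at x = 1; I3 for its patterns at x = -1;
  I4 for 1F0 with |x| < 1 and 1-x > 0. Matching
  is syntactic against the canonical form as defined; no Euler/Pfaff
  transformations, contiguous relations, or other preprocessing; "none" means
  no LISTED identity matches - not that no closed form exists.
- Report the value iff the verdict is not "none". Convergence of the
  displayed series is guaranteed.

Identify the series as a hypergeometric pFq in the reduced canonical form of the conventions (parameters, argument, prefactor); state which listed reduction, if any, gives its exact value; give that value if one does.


The tell: with t_0 = -\frac{5}{4}, the running product (prefactor -5/4) telescopes to a rising factorial.
Ratio: r(k) = 1 * (k-\frac{3}{2}) (k-\frac{1}{2}) / [(k+\frac{5}{2}) (k+1)] ; factor over Q: parameters, x = 1, and C = -\frac{5}{4}.

x = 1 here; the reduced form reads 2F1, upper {-\frac{3}{2}, -\frac{1}{2}}, lower {\frac{5}{2}}, C = -\frac{5}{4}. Verdict at x = 1: the half-integer Gauss pattern (I1) matches (x = 1; upper {-\frac{3}{2}, -\frac{1}{2}} half-integers, c = \frac{5}{2} in the evaluable pattern). Exact value: \left(-\frac{525}{1024}\right) \cdot \pi.


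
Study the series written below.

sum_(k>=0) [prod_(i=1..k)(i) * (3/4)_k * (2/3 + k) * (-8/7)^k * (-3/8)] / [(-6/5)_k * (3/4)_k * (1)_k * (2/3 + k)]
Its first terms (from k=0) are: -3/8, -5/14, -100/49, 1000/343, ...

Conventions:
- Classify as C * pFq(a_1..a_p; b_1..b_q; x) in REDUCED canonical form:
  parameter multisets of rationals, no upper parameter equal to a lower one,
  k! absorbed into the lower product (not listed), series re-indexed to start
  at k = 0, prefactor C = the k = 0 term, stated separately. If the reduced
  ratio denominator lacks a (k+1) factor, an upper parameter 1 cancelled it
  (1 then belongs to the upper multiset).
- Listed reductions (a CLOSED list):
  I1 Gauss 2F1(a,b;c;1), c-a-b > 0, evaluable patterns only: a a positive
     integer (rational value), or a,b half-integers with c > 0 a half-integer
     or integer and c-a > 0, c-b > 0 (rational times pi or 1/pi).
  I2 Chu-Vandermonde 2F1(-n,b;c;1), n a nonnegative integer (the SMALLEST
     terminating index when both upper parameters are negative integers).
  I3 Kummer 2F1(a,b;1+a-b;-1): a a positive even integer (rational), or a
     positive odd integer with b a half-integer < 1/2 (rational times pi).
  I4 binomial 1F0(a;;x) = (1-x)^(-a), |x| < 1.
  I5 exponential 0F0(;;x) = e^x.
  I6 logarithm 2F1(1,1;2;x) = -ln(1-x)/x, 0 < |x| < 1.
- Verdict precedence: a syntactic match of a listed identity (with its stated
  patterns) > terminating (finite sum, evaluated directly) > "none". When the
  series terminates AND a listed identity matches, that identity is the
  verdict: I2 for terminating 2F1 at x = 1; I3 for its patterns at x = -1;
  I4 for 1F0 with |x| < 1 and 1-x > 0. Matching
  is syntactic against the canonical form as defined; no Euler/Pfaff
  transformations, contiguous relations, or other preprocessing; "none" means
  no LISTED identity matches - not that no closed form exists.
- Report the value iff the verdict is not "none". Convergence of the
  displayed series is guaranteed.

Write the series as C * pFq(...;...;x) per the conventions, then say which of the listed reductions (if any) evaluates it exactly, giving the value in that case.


x = -8/7 here; the reduced form reads 1F1, upper {1}, lower {-6/5}, C = -3/8. Verdict: no listed reduction: x = -8/7 and upper {1} fail every I1-I6 pattern.

Key step: from the first term -3/8: the parameter 3/4 appears in both the upper and lower lists and cancels (alongside the other common factor).
Adjacent-term ratio: r(k) = (-8/7) * (k+1) / [(k-6/5) (k+1)] ; factor over Q: parameters, x = (-8/7), and C = -3/8.


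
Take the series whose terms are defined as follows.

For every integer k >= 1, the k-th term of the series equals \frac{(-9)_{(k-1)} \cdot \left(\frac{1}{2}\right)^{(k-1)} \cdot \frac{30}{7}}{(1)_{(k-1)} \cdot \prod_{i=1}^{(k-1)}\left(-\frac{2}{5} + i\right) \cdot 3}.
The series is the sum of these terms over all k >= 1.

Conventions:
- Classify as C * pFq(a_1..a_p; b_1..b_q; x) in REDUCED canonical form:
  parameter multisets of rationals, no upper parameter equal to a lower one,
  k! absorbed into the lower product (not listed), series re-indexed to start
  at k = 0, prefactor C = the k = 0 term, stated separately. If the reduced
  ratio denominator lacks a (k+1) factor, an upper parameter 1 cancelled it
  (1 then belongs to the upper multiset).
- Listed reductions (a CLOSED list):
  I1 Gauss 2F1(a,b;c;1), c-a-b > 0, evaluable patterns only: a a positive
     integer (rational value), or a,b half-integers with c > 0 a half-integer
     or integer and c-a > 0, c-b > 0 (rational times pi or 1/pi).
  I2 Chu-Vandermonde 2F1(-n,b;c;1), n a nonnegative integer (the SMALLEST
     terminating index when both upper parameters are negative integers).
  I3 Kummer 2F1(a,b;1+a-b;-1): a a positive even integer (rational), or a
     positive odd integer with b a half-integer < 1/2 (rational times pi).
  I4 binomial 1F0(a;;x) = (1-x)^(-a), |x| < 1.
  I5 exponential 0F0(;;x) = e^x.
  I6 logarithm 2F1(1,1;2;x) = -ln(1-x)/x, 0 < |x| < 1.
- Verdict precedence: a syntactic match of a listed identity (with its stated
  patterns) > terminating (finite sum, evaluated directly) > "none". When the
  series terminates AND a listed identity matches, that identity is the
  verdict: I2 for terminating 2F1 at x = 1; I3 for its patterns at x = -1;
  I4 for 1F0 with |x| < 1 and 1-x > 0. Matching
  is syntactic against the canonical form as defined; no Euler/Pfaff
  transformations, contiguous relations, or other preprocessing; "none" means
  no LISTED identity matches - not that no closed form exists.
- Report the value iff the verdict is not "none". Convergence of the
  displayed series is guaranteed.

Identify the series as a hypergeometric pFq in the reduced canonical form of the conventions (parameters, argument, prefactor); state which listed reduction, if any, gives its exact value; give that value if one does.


Key observation: with t_0 = \frac{10}{7}, (1)_k (C = 10/7, x = 1/2) is k! itself.
Consecutive-term ratio: r(k) = \frac{1}{2} * (k-9) / [(k+\frac{3}{5}) (k+1)] - poly over poly, x = \frac{1}{2} from leading terms; C = \frac{10}{7} at k = 0.

This is \frac{10}{7} * 1F1(-9; \frac{3}{5}; \frac{1}{2}) in reduced canonical form. Verdict: terminating - upper parameter -9 makes this a finite sum (last index 9), evaluated exactly. Sum: -\frac{24740174641745}{31770516750336}.


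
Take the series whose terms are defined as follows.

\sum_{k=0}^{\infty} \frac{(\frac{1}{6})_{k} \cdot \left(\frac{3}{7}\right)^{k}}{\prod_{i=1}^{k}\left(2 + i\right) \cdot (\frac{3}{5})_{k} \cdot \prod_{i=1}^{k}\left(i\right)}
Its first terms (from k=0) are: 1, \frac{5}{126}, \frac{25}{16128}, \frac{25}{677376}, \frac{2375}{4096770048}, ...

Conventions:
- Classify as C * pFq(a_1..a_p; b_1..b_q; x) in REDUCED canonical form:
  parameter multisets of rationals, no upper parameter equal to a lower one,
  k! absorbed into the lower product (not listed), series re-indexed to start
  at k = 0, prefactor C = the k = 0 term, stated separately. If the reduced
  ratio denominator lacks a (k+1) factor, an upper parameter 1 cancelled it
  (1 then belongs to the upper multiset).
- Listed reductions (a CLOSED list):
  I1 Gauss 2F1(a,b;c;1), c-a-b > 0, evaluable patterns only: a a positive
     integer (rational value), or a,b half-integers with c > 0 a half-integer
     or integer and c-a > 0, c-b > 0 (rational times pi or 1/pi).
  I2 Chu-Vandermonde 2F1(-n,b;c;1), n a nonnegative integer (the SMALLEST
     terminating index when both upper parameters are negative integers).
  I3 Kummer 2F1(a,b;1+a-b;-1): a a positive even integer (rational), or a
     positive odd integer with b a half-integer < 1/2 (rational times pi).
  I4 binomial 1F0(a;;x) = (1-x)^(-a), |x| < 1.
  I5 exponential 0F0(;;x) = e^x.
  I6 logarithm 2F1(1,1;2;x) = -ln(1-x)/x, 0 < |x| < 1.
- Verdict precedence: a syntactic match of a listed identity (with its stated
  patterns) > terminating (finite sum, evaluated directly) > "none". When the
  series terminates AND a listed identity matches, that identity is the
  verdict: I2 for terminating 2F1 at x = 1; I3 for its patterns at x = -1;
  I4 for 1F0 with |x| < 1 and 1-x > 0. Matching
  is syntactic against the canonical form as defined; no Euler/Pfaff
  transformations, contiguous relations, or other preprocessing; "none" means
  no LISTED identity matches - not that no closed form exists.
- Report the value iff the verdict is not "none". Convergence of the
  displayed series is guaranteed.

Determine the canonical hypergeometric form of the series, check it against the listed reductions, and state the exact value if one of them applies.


Reduced: x = \frac{3}{7}, 1F2, upper = {\frac{1}{6}}, lower = {\frac{3}{5}, 3}, C = 1. Verdict: none (x = \frac{3}{7}): each listed identity misses the multisets {\frac{1}{6}} ; {\frac{3}{5}, 3}.

First insight: with t_0 = 1, the product of the first k integers (C = 1) is k!.
Term ratio: r(k) = \frac{3}{7} * (k+\frac{1}{6}) / [(k+\frac{3}{5}) (k+3) (k+1)] - rational in k, leading ratio \frac{3}{7}; with t_0 = 1, classification follows.


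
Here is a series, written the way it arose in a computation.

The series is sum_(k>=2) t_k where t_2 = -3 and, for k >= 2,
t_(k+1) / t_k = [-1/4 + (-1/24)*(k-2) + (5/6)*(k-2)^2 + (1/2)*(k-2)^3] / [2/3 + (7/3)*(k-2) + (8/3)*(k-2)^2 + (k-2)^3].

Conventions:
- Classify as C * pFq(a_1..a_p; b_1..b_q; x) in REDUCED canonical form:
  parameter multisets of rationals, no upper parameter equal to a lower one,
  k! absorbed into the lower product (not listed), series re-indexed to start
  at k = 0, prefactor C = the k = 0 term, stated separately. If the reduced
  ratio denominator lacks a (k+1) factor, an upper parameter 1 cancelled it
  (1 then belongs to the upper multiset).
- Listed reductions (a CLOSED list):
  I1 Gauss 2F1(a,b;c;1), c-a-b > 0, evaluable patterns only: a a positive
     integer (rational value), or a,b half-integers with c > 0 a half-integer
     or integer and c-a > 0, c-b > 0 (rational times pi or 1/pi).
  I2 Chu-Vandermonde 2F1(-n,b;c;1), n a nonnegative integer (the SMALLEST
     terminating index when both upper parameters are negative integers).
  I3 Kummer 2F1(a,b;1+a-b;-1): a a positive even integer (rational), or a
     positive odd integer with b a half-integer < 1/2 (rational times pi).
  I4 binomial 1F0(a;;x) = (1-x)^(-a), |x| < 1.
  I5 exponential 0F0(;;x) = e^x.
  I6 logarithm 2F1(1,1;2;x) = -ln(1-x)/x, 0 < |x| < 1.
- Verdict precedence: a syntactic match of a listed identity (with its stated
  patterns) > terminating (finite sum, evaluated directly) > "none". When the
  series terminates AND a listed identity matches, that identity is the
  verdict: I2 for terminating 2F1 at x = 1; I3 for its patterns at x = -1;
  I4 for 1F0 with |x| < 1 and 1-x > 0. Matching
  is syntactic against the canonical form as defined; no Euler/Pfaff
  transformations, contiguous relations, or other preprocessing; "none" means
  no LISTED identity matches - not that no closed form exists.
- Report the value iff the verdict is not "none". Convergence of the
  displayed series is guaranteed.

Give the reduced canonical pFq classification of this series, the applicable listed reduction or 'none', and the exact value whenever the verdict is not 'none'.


Prefactor -3, argument 1/2: 2F1 with upper {-1/2, 3/2} over lower {1}. Verdict: none - at argument 1/2 the multisets {-1/2, 3/2} ; {1} match no listed identity.

Key step: t_0 = -3 here, and cancel k + 2/3 from the displayed ratio first; then C = -3, x = 1/2.
Adjacent-term ratio: r(k) = (1/2) * (k-1/2) (k+3/2) / [(k+1) (k+1)] - rational; roots negated = parameters, x = (1/2), C = -3.


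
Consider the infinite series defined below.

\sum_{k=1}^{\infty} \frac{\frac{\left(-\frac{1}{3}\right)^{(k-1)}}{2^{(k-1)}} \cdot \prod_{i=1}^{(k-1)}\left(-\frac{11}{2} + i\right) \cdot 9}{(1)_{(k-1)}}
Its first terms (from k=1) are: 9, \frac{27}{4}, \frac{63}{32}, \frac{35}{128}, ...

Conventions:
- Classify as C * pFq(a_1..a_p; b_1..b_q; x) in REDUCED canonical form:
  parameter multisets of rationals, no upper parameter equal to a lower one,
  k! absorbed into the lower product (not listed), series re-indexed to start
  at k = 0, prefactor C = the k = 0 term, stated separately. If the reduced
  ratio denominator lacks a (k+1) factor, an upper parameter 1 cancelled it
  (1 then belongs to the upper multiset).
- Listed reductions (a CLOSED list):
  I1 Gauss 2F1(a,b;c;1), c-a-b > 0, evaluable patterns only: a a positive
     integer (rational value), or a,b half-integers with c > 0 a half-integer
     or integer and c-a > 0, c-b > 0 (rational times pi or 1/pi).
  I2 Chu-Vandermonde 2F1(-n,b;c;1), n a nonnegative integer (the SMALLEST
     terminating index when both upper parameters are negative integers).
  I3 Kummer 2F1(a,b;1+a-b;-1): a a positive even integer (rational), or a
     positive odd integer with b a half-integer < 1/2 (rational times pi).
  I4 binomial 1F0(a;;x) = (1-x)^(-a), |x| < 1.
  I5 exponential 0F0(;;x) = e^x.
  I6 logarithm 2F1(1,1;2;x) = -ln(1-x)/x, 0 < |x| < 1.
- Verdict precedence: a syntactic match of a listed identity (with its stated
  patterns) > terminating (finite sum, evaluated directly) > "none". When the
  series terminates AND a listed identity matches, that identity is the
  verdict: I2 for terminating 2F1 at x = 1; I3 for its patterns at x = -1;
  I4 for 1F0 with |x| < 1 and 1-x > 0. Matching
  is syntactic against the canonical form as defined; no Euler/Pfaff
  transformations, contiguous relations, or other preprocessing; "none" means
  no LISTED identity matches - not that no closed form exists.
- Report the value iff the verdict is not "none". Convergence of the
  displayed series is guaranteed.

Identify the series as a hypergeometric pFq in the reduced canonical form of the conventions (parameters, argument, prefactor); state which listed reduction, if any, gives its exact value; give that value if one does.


At argument -\frac{1}{6}: a 1F0 with upper {-\frac{9}{2}}, lower {-}, scaled by C = 9. Verdict at x = -\frac{1}{6}: the binomial series (I4) matches (the 1F0 binomial series: exponent 9/2, x = -\frac{1}{6}). Its exact value is 9 \cdot \left(\frac{7}{6}\right)^{\frac{9}{2}}.

First insight: from the first term 9: (1)_k (prefactor 9) is k! itself.
Consecutive-term ratio: r(k) = -\frac{1}{6} * (k-\frac{9}{2}) / [(k+1)] - rational in k. x = -\frac{1}{6}; t_0 = 9; negate the roots.


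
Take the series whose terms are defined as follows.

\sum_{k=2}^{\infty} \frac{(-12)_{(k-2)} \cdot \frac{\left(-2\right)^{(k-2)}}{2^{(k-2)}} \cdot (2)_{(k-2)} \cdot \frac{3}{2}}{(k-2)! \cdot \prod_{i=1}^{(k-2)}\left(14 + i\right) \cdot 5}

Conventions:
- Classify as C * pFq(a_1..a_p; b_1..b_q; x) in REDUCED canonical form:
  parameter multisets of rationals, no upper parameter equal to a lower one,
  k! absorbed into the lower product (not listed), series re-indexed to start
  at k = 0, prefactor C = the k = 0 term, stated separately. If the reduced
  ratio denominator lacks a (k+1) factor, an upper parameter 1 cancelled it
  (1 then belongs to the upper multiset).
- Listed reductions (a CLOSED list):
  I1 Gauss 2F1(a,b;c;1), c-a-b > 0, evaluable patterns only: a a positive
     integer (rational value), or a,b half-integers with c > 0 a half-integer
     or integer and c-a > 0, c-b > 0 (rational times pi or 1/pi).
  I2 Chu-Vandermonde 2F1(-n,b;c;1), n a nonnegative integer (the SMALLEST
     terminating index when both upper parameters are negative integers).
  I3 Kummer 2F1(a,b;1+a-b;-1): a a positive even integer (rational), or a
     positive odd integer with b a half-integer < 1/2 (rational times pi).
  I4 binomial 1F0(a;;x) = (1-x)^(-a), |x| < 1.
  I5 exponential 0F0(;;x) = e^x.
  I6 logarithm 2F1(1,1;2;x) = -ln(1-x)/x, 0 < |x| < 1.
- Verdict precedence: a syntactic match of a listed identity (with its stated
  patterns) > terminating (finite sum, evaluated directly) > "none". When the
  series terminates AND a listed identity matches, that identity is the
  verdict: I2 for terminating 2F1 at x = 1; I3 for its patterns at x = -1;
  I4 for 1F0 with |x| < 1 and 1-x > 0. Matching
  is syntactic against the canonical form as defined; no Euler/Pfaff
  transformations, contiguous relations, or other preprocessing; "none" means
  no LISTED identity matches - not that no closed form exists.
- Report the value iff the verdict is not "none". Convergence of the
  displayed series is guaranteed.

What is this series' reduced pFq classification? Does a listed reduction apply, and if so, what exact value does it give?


Canonical form: C = \frac{3}{10} times 2F1 with upper {-12, 2}, lower {15}, x = -1. Verdict at x = -1: the Kummer evaluation I3 matches (x = -1; c = 15 equals 1+a-b for upper {-12, 2}: listed pattern). Sum: \frac{21}{10}.

First insight: x = -1 and the two k-th powers (prefactor 3/10) combine into one argument.
Step ratio: r(k) = -1 * (k-12) (k+2) / [(k+15) (k+1)] - rational in k. x = -1; t_0 = \frac{3}{10}; negate the roots.


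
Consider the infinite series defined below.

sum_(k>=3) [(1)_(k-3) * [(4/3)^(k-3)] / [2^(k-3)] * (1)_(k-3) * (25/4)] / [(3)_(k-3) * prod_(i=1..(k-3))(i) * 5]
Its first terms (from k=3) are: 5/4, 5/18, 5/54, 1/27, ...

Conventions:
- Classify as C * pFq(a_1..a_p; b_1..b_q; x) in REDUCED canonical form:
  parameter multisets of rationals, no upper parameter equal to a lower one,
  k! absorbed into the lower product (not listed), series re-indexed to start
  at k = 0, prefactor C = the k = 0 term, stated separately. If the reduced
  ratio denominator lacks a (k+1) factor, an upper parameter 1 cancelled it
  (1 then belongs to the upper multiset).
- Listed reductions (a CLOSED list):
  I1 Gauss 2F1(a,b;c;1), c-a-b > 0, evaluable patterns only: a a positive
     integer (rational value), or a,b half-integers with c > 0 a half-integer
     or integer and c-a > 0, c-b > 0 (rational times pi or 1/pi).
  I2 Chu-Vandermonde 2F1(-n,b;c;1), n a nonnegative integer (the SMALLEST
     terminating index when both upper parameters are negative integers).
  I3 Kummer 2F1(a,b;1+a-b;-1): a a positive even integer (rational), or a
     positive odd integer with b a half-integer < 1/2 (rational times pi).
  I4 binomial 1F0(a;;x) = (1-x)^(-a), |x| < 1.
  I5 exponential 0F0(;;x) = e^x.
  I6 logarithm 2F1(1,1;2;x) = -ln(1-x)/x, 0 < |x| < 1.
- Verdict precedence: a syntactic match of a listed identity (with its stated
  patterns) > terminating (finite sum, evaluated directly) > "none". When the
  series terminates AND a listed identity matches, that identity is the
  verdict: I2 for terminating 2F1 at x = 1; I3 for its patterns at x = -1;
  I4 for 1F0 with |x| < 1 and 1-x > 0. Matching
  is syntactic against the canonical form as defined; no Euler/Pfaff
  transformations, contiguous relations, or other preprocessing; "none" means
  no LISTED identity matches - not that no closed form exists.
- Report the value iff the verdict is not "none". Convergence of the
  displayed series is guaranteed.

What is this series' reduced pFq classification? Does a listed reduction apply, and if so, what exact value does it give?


x = 2/3 here; the reduced form reads 2F1, upper {1, 1}, lower {3}, C = 5/4. Verdict: no listed reduction: x = 2/3 and upper {1, 1} fail every I1-I6 pattern.

Structural cue: t_0 = 5/4 here, and the two k-th powers (prefactor 5/4) combine into one argument.
Ratio: r(k) = (2/3) * (k+1) (k+1) / [(k+3) (k+1)] - rational; roots negated = parameters, x = (2/3), C = 5/4.


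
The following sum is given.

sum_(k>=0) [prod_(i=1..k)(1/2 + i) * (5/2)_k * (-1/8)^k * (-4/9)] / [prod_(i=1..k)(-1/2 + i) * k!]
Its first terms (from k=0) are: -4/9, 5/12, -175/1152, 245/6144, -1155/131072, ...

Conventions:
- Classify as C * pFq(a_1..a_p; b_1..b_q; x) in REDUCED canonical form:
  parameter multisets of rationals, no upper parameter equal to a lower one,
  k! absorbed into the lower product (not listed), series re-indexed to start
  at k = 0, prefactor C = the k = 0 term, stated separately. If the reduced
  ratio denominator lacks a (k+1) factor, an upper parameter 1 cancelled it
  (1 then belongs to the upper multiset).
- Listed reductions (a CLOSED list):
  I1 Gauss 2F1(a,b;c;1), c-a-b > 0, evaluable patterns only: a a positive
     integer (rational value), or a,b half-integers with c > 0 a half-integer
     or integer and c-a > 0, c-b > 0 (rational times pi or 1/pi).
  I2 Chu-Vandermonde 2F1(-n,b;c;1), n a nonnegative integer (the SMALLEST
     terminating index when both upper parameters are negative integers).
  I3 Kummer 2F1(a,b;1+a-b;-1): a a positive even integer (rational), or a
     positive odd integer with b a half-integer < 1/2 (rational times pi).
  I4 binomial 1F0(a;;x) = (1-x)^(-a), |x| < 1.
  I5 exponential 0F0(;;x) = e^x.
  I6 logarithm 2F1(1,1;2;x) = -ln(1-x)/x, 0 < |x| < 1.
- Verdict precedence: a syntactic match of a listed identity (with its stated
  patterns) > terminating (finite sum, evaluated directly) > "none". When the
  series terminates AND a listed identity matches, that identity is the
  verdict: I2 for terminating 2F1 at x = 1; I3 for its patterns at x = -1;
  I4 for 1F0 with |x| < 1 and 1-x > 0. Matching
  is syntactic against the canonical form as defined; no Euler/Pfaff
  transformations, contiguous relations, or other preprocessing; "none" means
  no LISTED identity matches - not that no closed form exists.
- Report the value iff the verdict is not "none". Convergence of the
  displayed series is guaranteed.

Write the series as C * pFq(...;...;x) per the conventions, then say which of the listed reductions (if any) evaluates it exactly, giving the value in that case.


First insight: from the first term -4/9: the running product (prefactor -4/9) telescopes to a rising factorial.
Consecutive-term ratio: r(k) = (-1/8) * (k+3/2) (k+5/2) / [(k+1/2) (k+1)] - rational; roots negated = parameters, x = (-1/8), C = -4/9.

At argument -1/8: a 2F1 with upper {3/2, 5/2}, lower {1/2}, scaled by C = -4/9. Verdict: none. A 2F1 with upper {3/2, 5/2} fits none of I1-I6 at x = -1/8; the sum runs forever.


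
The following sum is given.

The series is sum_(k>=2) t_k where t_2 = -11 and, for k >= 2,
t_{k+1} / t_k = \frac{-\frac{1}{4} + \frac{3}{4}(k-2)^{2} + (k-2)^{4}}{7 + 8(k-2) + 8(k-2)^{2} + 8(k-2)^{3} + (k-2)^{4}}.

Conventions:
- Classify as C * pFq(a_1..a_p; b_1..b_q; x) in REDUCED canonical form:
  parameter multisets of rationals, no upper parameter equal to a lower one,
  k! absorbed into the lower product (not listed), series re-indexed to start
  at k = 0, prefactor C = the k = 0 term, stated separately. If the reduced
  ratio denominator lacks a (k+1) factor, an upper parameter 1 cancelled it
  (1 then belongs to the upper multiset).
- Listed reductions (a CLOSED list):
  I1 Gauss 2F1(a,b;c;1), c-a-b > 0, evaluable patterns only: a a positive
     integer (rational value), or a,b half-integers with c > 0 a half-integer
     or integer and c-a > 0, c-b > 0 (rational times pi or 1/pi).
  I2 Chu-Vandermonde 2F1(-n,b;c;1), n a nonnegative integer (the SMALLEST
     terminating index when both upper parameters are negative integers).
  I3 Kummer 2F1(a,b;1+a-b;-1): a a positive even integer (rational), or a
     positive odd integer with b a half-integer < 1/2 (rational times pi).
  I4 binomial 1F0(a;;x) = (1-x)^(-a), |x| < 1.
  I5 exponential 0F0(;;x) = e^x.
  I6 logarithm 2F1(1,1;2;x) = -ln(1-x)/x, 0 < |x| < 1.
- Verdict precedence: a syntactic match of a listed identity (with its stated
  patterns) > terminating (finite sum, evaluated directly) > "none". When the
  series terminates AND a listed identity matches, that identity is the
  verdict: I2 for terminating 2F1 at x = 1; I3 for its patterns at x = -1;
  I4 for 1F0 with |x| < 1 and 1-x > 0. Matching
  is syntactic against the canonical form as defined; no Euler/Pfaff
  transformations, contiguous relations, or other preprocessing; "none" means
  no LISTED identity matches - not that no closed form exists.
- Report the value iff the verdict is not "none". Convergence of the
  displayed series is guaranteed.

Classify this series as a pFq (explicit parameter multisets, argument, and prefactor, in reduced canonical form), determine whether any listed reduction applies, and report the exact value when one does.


Canonical form: C = -11 times 2F1 with upper {-\frac{1}{2}, \frac{1}{2}}, lower {7}, x = 1. Verdict: Gauss's theorem I1 (half-integer case) applies (x = 1; upper {-\frac{1}{2}, \frac{1}{2}} half-integers, c = 7 in the evaluable pattern). Its exact value is \left(-\frac{2097152}{63063}\right) / \pi.

First insight: t_0 being -11, the ratio is unreduced: k^2 + 1 divides both sides (prefactor -11).
Consecutive-term ratio: r(k) = 1 * (k-\frac{1}{2}) (k+\frac{1}{2}) / [(k+7) (k+1)] - rational in k, leading ratio 1; with t_0 = -11, classification follows.


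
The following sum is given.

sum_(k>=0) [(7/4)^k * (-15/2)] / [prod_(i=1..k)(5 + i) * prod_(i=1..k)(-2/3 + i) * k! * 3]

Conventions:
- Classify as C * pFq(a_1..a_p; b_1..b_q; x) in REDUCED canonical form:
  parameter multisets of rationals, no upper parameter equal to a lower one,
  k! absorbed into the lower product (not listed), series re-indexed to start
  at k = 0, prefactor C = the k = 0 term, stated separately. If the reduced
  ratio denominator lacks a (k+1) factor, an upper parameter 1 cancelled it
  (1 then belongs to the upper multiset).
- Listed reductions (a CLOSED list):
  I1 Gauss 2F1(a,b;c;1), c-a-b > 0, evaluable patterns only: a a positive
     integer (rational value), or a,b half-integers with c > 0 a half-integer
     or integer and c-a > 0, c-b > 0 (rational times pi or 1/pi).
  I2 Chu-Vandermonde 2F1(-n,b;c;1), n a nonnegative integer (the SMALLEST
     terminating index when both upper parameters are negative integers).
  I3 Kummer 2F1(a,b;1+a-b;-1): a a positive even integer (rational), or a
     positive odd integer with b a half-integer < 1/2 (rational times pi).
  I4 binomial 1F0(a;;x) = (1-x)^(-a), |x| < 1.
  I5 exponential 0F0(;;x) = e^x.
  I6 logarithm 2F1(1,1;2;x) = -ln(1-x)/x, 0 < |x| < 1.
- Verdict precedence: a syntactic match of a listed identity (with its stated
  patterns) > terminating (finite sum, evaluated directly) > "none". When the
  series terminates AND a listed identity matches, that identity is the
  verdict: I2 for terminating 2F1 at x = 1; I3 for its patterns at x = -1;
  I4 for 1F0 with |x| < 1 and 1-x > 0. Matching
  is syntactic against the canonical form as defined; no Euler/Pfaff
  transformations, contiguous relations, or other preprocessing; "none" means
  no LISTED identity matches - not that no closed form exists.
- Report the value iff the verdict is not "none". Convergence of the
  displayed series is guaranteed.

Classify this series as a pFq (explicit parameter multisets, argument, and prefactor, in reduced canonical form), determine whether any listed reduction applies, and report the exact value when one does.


Canonical form: C = -5/2 times 0F2 with upper {-}, lower {1/3, 6}, x = 7/4. Verdict: none here - no I1-I6 shape fits x = 7/4 with lower {1/3, 6}.

The tell: from the first term -5/2: the lower running product (C = -5/2) is a rising factorial.
Ratio: r(k) = (7/4) * 1 / [(k+1/3) (k+6) (k+1)] - poly over poly, x = (7/4) from leading terms; C = -5/2 at k = 0.


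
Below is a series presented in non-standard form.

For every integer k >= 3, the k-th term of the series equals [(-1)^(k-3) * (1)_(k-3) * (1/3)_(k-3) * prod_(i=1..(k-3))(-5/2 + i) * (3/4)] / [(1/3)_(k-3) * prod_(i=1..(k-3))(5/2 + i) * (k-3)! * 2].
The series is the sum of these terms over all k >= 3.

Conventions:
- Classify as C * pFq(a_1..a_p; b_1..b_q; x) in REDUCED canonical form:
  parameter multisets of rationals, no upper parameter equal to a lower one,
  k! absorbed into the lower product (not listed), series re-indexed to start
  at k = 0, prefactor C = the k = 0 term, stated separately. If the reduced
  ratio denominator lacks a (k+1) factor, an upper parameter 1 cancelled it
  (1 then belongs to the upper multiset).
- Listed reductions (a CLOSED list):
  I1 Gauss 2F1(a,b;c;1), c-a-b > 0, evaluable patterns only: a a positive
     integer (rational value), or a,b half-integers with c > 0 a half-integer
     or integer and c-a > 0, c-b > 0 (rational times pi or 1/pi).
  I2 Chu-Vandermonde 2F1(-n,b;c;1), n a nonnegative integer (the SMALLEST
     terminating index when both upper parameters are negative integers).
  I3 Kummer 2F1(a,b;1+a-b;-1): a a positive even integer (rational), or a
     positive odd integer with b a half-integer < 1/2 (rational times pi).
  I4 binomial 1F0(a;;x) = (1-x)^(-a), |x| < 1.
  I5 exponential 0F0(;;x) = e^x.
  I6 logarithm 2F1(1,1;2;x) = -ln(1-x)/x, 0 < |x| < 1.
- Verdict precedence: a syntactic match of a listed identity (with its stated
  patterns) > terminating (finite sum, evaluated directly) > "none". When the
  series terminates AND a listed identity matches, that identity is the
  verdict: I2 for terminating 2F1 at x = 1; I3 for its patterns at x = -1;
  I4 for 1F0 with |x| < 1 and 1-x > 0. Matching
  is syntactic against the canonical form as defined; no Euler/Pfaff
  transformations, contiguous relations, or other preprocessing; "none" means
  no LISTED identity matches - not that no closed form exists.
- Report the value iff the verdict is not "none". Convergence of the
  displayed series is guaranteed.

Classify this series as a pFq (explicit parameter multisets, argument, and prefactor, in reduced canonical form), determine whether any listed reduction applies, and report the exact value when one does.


x = -1 here; the reduced form reads 2F1, upper {-3/2, 1}, lower {7/2}, C = 3/8. Verdict: this is Kummer (I3) (x = -1; c = 7/2 equals 1+a-b for upper {-3/2, 1}: listed pattern). Its exact value is (45/256) * pi.

The tell: t_0 being 3/8, the parameter 1/3 appears in both the upper and lower lists and cancels.
Term ratio: r(k) = (-1) * (k-3/2) (k+1) / [(k+7/2) (k+1)] - rational; roots negated = parameters, x = (-1), C = 3/8.


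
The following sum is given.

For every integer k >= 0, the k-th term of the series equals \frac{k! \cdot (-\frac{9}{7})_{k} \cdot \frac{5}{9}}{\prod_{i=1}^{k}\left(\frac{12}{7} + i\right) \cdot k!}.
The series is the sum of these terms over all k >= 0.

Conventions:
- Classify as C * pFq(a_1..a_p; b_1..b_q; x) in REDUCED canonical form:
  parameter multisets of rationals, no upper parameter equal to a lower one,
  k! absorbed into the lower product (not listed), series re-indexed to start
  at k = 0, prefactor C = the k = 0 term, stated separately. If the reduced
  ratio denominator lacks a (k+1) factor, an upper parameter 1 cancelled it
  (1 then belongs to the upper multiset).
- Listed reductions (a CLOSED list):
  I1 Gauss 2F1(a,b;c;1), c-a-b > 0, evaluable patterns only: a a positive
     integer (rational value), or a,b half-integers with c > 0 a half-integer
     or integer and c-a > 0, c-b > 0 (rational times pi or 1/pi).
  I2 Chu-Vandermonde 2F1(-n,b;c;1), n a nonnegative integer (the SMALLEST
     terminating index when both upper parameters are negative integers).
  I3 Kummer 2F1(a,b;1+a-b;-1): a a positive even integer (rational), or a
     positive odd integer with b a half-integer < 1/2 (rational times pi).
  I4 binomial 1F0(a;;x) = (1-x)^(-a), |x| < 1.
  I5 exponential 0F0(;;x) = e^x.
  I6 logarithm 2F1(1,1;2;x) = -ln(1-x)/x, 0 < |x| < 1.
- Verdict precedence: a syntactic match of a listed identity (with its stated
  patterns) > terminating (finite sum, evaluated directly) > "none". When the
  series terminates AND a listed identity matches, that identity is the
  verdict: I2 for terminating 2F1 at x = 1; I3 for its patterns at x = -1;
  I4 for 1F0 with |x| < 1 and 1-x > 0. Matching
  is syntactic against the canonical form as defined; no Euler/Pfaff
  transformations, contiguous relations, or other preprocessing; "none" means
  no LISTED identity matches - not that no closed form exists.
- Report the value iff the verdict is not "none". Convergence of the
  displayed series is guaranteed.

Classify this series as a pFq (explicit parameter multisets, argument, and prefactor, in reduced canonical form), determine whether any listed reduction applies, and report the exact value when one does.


At argument 1: a 2F1 with upper {-\frac{9}{7}, 1}, lower {\frac{19}{7}}, scaled by C = \frac{5}{9}. Verdict: the Gauss summation I1 applies (x = 1: the Gamma ratio telescopes since c-a-b = 3 > 0 and a = 1 in Z>0). Its exact value is \frac{20}{63}.

Key observation: x = 1 and the factorial ratio (prefactor 5/9) (k+a-1)!/(a-1)! is a rising factorial (a)_k.
Step ratio: r(k) = 1 * (k-\frac{9}{7}) (k+1) / [(k+\frac{19}{7}) (k+1)] ; factor over Q: parameters, x = 1, and C = \frac{5}{9}.
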